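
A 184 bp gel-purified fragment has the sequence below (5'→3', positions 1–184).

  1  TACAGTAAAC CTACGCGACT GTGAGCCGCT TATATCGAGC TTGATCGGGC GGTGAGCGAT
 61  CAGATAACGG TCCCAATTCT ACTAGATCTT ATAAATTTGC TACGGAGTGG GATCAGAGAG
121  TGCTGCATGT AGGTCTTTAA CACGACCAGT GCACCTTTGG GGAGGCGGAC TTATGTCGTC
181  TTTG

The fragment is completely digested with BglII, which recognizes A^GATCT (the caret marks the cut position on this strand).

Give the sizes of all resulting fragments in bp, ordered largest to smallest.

100, 84 bp

The BglII site (AGATCT) starts at position 84.
BglII cuts after the first base of each site, so after position 84.
Linear molecule, 1 cut → 2 fragments:
  1–84 → 84 bp
  85–184 → 100 bp
Sorted largest to smallest: 100, 84 bp.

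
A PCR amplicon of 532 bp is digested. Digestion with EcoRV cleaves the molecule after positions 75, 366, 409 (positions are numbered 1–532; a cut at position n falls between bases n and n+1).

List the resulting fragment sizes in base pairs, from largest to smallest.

291, 123, 75, 43 bp

Linear molecule, 3 cuts → 4 fragments:
  75 − 0 = 75 bp
  366 − 75 = 291 bp
  409 − 366 = 43 bp
  532 − 409 = 123 bp
Sorted largest to smallest: 291, 123, 75, 43 bp.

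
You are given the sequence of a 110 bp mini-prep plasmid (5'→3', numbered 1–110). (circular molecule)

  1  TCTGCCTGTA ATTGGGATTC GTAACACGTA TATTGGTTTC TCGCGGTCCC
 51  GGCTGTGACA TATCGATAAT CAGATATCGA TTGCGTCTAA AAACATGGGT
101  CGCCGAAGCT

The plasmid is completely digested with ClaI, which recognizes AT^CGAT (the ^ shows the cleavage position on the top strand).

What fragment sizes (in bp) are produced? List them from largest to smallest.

ClaI sites (ATCGAT) start at positions 62, 76.
ClaI cuts after base 2 of each site, so after positions 63, 77.
Circular molecule, 2 cuts → 2 fragments:
  64–77 → 14 bp
  78–110 then 1–63 → 33 + 63 = 96 bp
Sorted largest to smallest: 96, 14 bp.

96, 14 bp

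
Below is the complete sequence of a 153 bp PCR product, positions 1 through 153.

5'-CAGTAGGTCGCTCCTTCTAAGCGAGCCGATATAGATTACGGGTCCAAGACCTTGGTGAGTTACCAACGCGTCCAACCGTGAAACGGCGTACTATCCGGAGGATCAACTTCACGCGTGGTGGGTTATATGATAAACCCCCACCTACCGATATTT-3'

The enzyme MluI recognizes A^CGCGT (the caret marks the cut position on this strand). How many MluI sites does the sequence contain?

2

ACGCGT occurs starting at positions 66, 111.
MluI cuts at 2 sites.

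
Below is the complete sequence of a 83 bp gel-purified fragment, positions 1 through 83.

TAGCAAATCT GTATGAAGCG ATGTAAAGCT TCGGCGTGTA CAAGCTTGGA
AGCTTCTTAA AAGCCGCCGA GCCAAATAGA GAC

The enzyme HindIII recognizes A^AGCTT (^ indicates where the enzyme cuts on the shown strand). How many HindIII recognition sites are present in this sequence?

AAGCTT occurs starting at positions 26, 42, 50.
HindIII cuts at 3 sites.

3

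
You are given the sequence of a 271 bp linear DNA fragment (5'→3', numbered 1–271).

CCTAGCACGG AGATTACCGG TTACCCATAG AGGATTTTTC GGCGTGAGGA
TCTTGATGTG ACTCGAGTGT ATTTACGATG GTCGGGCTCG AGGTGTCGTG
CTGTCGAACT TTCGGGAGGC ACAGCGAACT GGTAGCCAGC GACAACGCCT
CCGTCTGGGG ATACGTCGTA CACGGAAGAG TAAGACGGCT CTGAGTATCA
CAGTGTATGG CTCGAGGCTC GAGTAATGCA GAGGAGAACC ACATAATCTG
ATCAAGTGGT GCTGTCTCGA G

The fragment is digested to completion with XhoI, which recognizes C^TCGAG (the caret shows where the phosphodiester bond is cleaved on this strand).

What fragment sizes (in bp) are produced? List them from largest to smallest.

XhoI sites (CTCGAG) start at positions 62, 87, 211, 218, 266.
XhoI cuts after the first base of each site, so after positions 62, 87, 211, 218, 266.
Linear molecule, 5 cuts → 6 fragments:
  1–62 → 62 bp
  63–87 → 25 bp
  88–211 → 124 bp
  212–218 → 7 bp
  219–266 → 48 bp
  267–271 → 5 bp
Sorted largest to smallest: 124, 62, 48, 25, 7, 5 bp.

124, 62, 48, 25, 7, 5 bp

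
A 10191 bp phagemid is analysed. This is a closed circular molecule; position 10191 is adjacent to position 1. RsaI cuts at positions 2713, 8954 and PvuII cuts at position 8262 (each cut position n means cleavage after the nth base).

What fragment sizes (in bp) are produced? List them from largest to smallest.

5549, 3950, 692 bp

Combined cut positions (sorted): 2713, 8262, 8954.
Circular molecule, 3 cuts → 3 fragments:
  8262 − 2713 = 5549 bp
  8954 − 8262 = 692 bp
  wrap: 10191 − 8954 + 2713 = 3950 bp
Sorted largest to smallest: 5549, 3950, 692 bp.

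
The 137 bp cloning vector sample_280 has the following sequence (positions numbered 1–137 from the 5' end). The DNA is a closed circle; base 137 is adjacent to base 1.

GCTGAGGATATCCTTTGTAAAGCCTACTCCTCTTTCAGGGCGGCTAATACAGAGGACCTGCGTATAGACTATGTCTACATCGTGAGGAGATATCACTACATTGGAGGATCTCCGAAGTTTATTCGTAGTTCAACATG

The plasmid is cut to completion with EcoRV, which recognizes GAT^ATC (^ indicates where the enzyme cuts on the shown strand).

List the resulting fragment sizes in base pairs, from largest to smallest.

EcoRV sites (GATATC) start at positions 7, 89.
EcoRV cuts after base 3 of each site, so after positions 9, 91.
Circular molecule, 2 cuts → 2 fragments:
  10–91 → 82 bp
  92–137 then 1–9 → 46 + 9 = 55 bp
Sorted largest to smallest: 82, 55 bp.

82, 55 bp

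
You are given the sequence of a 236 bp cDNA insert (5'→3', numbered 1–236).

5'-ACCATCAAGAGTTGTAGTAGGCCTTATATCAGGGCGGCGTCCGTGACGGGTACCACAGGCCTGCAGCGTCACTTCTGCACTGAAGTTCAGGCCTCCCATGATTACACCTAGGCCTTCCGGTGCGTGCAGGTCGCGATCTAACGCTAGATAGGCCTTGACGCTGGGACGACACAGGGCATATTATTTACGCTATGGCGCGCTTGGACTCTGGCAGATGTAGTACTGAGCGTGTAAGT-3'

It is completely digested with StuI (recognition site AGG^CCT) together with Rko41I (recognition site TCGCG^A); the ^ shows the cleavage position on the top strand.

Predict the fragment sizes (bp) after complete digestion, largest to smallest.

84, 38, 32, 23, 21, 21, 17 bp

StuI sites (AGGCCT) start at positions 19, 57, 89, 110, 150.
StuI cuts after base 3 of each site, so after positions 21, 59, 91, 112, 152.
The Rko41I site (TCGCGA) starts at position 131.
Rko41I cuts after base 5 of each site (before the last base), so after position 135.
Combined cut positions: 21, 59, 91, 112, 135, 152.
Linear molecule, 6 cuts → 7 fragments:
  1–21 → 21 bp
  22–59 → 38 bp
  60–91 → 32 bp
  92–112 → 21 bp
  113–135 → 23 bp
  136–152 → 17 bp
  153–236 → 84 bp
Sorted largest to smallest: 84, 38, 32, 23, 21, 21, 17 bp.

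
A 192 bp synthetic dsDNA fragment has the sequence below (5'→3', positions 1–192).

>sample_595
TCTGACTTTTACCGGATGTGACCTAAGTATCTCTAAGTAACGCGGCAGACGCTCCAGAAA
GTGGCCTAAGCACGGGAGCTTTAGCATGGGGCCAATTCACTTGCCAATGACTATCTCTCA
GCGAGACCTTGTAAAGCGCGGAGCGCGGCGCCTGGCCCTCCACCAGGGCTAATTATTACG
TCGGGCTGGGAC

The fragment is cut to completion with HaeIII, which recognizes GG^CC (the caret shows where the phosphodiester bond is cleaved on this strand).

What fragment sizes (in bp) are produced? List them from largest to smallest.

64, 64, 37, 27 bp

HaeIII sites (GGCC) start at positions 63, 90, 154.
HaeIII cuts after base 2 of each site, so after positions 64, 91, 155.
Linear molecule, 3 cuts → 4 fragments:
  1–64 → 64 bp
  65–91 → 27 bp
  92–155 → 64 bp
  156–192 → 37 bp
Sorted largest to smallest: 64, 64, 37, 27 bp.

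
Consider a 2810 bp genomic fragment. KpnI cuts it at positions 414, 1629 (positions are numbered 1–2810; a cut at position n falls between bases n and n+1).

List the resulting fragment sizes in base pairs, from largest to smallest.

Linear molecule, 2 cuts → 3 fragments:
  414 − 0 = 414 bp
  1629 − 414 = 1215 bp
  2810 − 1629 = 1181 bp
Sorted largest to smallest: 1215, 1181, 414 bp.

1215, 1181, 414 bp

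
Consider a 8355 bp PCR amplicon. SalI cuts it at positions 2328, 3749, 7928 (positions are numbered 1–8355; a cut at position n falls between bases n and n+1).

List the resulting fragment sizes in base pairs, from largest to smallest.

4179, 2328, 1421, 427 bp

Linear molecule, 3 cuts → 4 fragments:
  2328 − 0 = 2328 bp
  3749 − 2328 = 1421 bp
  7928 − 3749 = 4179 bp
  8355 − 7928 = 427 bp
Sorted largest to smallest: 4179, 2328, 1421, 427 bp.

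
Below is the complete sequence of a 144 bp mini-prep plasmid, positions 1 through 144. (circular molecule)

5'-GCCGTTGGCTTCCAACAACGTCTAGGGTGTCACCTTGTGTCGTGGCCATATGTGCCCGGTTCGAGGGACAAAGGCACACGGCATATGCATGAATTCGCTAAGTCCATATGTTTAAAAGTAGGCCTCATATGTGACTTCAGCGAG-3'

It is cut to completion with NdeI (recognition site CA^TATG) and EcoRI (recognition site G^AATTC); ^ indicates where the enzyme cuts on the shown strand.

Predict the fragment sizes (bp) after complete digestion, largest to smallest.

65, 35, 21, 15, 8 bp

NdeI sites (CATATG) start at positions 47, 82, 105, 126.
NdeI cuts after base 2 of each site, so after positions 48, 83, 106, 127.
The EcoRI site (GAATTC) starts at position 91.
EcoRI cuts after the first base of each site, so after position 91.
Combined cut positions: 48, 83, 91, 106, 127.
Circular molecule, 5 cuts → 5 fragments:
  49–83 → 35 bp
  84–91 → 8 bp
  92–106 → 15 bp
  107–127 → 21 bp
  128–144 then 1–48 → 17 + 48 = 65 bp
Sorted largest to smallest: 65, 35, 21, 15, 8 bp.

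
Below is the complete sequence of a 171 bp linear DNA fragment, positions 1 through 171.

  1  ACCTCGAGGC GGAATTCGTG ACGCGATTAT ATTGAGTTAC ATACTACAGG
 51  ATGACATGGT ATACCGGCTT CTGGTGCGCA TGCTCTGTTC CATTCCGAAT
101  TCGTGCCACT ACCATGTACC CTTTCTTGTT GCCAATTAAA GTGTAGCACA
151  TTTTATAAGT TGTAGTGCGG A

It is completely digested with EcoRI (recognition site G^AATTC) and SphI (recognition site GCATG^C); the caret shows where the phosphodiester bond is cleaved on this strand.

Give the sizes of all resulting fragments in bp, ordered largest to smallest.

EcoRI sites (GAATTC) start at positions 12, 97.
EcoRI cuts after the first base of each site, so after positions 12, 97.
The SphI site (GCATGC) starts at position 78.
SphI cuts after base 5 of each site (before the last base), so after position 82.
Combined cut positions: 12, 82, 97.
Linear molecule, 3 cuts → 4 fragments:
  1–12 → 12 bp
  13–82 → 70 bp
  83–97 → 15 bp
  98–171 → 74 bp
Sorted largest to smallest: 74, 70, 15, 12 bp.

74, 70, 15, 12 bp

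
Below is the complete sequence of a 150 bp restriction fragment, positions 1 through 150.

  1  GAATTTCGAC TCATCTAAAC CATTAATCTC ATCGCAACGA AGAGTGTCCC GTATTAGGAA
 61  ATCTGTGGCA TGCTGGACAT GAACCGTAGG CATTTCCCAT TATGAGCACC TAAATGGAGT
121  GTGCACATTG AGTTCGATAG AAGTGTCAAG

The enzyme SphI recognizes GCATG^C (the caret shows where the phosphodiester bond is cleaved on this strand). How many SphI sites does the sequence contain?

1

GCATGC occurs starting at position 68.
SphI cuts at 1 site.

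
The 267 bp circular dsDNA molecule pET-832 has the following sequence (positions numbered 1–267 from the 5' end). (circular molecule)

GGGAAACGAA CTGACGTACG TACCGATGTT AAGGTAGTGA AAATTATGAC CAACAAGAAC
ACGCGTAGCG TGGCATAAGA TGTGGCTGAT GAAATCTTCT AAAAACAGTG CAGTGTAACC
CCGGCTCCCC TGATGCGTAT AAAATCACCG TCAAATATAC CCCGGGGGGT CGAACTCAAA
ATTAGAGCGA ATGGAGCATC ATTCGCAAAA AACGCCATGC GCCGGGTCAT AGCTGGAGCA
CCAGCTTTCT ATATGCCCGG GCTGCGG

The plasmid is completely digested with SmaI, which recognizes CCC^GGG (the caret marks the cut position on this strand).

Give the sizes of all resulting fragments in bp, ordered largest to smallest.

172, 95 bp

SmaI sites (CCCGGG) start at positions 161, 256.
SmaI cuts after base 3 of each site, so after positions 163, 258.
Circular molecule, 2 cuts → 2 fragments:
  164–258 → 95 bp
  259–267 then 1–163 → 9 + 163 = 172 bp
Sorted largest to smallest: 172, 95 bp.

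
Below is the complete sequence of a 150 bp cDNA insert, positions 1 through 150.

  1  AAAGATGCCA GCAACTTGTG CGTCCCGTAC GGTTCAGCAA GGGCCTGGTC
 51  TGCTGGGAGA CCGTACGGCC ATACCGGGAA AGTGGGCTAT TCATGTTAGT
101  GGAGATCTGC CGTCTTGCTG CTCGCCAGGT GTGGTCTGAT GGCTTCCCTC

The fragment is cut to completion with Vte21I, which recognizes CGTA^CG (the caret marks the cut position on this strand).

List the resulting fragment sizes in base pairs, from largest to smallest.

85, 36, 29 bp

Vte21I sites (CGTACG) start at positions 26, 62.
Vte21I cuts after base 4 of each site, so after positions 29, 65.
Linear molecule, 2 cuts → 3 fragments:
  1–29 → 29 bp
  30–65 → 36 bp
  66–150 → 85 bp
Sorted largest to smallest: 85, 36, 29 bp.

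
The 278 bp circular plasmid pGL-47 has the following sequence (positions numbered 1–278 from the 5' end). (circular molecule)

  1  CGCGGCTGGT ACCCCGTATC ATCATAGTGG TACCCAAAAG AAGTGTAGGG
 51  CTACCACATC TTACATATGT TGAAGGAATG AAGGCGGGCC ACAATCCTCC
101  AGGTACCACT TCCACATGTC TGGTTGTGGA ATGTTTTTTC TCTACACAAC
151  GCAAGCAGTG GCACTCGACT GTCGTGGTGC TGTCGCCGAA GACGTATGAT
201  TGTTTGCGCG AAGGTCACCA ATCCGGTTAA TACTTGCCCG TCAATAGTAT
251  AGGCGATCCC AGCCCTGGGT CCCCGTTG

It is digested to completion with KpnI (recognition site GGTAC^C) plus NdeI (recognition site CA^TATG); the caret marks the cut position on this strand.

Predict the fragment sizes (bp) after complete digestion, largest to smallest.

184, 41, 32, 21 bp

KpnI sites (GGTACC) start at positions 8, 29, 102.
KpnI cuts after base 5 of each site (before the last base), so after positions 12, 33, 106.
The NdeI site (CATATG) starts at position 64.
NdeI cuts after base 2 of each site, so after position 65.
Combined cut positions: 12, 33, 65, 106.
Circular molecule, 4 cuts → 4 fragments:
  13–33 → 21 bp
  34–65 → 32 bp
  66–106 → 41 bp
  107–278 then 1–12 → 172 + 12 = 184 bp
Sorted largest to smallest: 184, 41, 32, 21 bp.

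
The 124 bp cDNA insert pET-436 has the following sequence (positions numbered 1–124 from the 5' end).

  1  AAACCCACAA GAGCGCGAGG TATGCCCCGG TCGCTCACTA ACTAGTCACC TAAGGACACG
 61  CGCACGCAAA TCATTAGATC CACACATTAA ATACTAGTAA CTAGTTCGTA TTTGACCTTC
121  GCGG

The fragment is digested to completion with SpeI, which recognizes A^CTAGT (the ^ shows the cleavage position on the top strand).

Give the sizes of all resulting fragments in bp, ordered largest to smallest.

52, 41, 24, 7 bp

SpeI sites (ACTAGT) start at positions 41, 93, 100.
SpeI cuts after the first base of each site, so after positions 41, 93, 100.
Linear molecule, 3 cuts → 4 fragments:
  1–41 → 41 bp
  42–93 → 52 bp
  94–100 → 7 bp
  101–124 → 24 bp
Sorted largest to smallest: 52, 41, 24, 7 bp.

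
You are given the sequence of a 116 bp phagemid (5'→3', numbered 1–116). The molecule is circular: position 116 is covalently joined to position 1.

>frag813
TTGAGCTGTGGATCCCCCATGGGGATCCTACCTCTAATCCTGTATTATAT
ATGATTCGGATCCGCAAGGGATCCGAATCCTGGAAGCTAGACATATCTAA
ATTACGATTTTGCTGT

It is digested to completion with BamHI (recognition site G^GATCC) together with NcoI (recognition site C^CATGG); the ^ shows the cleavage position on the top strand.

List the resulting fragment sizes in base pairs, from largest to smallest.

BamHI sites (GGATCC) start at positions 10, 23, 58, 69.
BamHI cuts after the first base of each site, so after positions 10, 23, 58, 69.
The NcoI site (CCATGG) starts at position 17.
NcoI cuts after the first base of each site, so after position 17.
Combined cut positions: 10, 17, 23, 58, 69.
Circular molecule, 5 cuts → 5 fragments:
  11–17 → 7 bp
  18–23 → 6 bp
  24–58 → 35 bp
  59–69 → 11 bp
  70–116 then 1–10 → 47 + 10 = 57 bp
Sorted largest to smallest: 57, 35, 11, 7, 6 bp.

57, 35, 11, 7, 6 bp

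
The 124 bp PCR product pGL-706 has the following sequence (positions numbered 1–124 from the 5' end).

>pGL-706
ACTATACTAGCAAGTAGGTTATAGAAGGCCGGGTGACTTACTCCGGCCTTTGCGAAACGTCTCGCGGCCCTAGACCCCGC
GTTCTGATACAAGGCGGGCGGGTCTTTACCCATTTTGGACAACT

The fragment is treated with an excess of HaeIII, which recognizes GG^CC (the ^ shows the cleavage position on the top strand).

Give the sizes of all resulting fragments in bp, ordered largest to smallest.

HaeIII sites (GGCC) start at positions 27, 45, 66.
HaeIII cuts after base 2 of each site, so after positions 28, 46, 67.
Linear molecule, 3 cuts → 4 fragments:
  1–28 → 28 bp
  29–46 → 18 bp
  47–67 → 21 bp
  68–124 → 57 bp
Sorted largest to smallest: 57, 28, 21, 18 bp.

57, 28, 21, 18 bp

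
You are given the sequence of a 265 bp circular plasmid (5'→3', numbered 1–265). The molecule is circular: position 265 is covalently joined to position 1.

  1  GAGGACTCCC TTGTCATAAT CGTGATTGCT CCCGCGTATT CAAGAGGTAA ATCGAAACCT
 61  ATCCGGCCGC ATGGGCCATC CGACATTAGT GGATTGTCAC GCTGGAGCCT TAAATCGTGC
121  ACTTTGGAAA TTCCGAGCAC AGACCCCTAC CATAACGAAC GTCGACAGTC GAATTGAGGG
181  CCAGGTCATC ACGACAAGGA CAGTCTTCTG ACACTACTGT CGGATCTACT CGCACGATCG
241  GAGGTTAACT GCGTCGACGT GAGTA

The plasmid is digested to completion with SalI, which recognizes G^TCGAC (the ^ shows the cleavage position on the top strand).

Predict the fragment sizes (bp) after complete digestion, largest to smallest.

SalI sites (GTCGAC) start at positions 161, 253.
SalI cuts after the first base of each site, so after positions 161, 253.
Circular molecule, 2 cuts → 2 fragments:
  162–253 → 92 bp
  254–265 then 1–161 → 12 + 161 = 173 bp
Sorted largest to smallest: 173, 92 bp.

173, 92 bp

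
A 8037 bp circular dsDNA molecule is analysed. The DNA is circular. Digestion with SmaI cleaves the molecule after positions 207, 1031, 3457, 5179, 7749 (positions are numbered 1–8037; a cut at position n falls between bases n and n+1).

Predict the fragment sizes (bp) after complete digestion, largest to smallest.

2570, 2426, 1722, 824, 495 bp

Circular molecule, 5 cuts → 5 fragments:
  1031 − 207 = 824 bp
  3457 − 1031 = 2426 bp
  5179 − 3457 = 1722 bp
  7749 − 5179 = 2570 bp
  wrap: 8037 − 7749 + 207 = 495 bp
Sorted largest to smallest: 2570, 2426, 1722, 824, 495 bp.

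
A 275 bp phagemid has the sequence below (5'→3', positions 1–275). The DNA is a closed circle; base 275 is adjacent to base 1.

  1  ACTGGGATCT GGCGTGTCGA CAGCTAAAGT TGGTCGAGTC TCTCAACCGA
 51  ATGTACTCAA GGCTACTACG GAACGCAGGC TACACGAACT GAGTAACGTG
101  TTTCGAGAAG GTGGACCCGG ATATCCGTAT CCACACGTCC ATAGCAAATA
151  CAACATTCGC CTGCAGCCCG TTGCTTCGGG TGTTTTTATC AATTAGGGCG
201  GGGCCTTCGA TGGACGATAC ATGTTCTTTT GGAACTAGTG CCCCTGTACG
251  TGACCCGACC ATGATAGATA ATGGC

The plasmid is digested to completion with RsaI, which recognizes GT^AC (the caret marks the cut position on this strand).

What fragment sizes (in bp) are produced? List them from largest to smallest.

RsaI sites (GTAC) start at positions 53, 246.
RsaI cuts after base 2 of each site, so after positions 54, 247.
Circular molecule, 2 cuts → 2 fragments:
  55–247 → 193 bp
  248–275 then 1–54 → 28 + 54 = 82 bp
Sorted largest to smallest: 193, 82 bp.

193, 82 bp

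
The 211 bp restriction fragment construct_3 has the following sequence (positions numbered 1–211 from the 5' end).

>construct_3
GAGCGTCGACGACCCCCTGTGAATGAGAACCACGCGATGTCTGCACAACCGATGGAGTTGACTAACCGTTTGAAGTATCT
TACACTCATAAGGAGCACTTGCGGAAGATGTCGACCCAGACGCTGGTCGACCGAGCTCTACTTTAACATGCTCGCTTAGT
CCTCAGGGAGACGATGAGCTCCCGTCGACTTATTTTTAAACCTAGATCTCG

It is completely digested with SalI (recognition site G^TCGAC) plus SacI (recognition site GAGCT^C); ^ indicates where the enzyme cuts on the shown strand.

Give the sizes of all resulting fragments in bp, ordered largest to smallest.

105, 43, 27, 16, 11, 5, 4 bp

SalI sites (GTCGAC) start at positions 5, 110, 126, 184.
SalI cuts after the first base of each site, so after positions 5, 110, 126, 184.
SacI sites (GAGCTC) start at positions 133, 176.
SacI cuts after base 5 of each site (before the last base), so after positions 137, 180.
Combined cut positions: 5, 110, 126, 137, 180, 184.
Linear molecule, 6 cuts → 7 fragments:
  1–5 → 5 bp
  6–110 → 105 bp
  111–126 → 16 bp
  127–137 → 11 bp
  138–180 → 43 bp
  181–184 → 4 bp
  185–211 → 27 bp
Sorted largest to smallest: 105, 43, 27, 16, 11, 5, 4 bp.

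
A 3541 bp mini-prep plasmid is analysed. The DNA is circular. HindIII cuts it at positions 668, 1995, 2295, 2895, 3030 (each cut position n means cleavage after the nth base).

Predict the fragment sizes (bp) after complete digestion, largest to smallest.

1327, 1179, 600, 300, 135 bp

Circular molecule, 5 cuts → 5 fragments:
  1995 − 668 = 1327 bp
  2295 − 1995 = 300 bp
  2895 − 2295 = 600 bp
  3030 − 2895 = 135 bp
  wrap: 3541 − 3030 + 668 = 1179 bp
Sorted largest to smallest: 1327, 1179, 600, 300, 135 bp.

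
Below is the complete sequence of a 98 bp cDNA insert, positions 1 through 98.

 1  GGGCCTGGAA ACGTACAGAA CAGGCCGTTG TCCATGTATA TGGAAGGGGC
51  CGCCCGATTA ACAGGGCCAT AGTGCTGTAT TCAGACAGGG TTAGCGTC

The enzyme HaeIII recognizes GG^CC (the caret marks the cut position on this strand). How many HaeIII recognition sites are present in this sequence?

4

GGCC occurs starting at positions 2, 23, 48, 65.
HaeIII cuts at 4 sites.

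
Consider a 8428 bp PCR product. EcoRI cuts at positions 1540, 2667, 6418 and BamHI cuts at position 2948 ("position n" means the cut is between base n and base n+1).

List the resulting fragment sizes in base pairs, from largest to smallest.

3470, 2010, 1540, 1127, 281 bp

Combined cut positions (sorted): 1540, 2667, 2948, 6418.
Linear molecule, 4 cuts → 5 fragments:
  1540 − 0 = 1540 bp
  2667 − 1540 = 1127 bp
  2948 − 2667 = 281 bp
  6418 − 2948 = 3470 bp
  8428 − 6418 = 2010 bp
Sorted largest to smallest: 3470, 2010, 1540, 1127, 281 bp.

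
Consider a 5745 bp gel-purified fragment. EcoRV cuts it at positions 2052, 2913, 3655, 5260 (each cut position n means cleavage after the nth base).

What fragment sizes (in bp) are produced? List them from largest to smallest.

Linear molecule, 4 cuts → 5 fragments:
  2052 − 0 = 2052 bp
  2913 − 2052 = 861 bp
  3655 − 2913 = 742 bp
  5260 − 3655 = 1605 bp
  5745 − 5260 = 485 bp
Sorted largest to smallest: 2052, 1605, 861, 742, 485 bp.

2052, 1605, 861, 742, 485 bp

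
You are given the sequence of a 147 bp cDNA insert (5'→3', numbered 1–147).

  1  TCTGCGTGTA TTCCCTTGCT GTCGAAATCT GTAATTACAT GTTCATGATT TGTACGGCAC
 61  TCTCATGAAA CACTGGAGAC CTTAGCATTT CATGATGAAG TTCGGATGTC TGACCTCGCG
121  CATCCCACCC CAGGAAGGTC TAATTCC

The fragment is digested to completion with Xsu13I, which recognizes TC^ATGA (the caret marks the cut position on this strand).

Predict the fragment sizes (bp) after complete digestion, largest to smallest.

Xsu13I sites (TCATGA) start at positions 43, 63, 90.
Xsu13I cuts after base 2 of each site, so after positions 44, 64, 91.
Linear molecule, 3 cuts → 4 fragments:
  1–44 → 44 bp
  45–64 → 20 bp
  65–91 → 27 bp
  92–147 → 56 bp
Sorted largest to smallest: 56, 44, 27, 20 bp.

56, 44, 27, 20 bp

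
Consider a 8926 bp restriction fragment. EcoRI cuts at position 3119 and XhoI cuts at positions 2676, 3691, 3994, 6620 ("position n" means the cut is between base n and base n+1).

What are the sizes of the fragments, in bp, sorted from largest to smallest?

Combined cut positions (sorted): 2676, 3119, 3691, 3994, 6620.
Linear molecule, 5 cuts → 6 fragments:
  2676 − 0 = 2676 bp
  3119 − 2676 = 443 bp
  3691 − 3119 = 572 bp
  3994 − 3691 = 303 bp
  6620 − 3994 = 2626 bp
  8926 − 6620 = 2306 bp
Sorted largest to smallest: 2676, 2626, 2306, 572, 443, 303 bp.

2676, 2626, 2306, 572, 443, 303 bp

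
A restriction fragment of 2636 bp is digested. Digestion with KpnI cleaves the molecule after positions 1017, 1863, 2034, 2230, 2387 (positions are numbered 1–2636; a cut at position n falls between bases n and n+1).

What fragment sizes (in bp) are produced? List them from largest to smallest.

1017, 846, 249, 196, 171, 157 bp

Linear molecule, 5 cuts → 6 fragments:
  1017 − 0 = 1017 bp
  1863 − 1017 = 846 bp
  2034 − 1863 = 171 bp
  2230 − 2034 = 196 bp
  2387 − 2230 = 157 bp
  2636 − 2387 = 249 bp
Sorted largest to smallest: 1017, 846, 249, 196, 171, 157 bp.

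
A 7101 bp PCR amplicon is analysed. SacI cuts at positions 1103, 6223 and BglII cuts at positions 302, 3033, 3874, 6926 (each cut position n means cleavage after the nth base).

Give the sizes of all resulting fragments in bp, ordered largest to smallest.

2349, 1930, 841, 801, 703, 302, 175 bp

Combined cut positions (sorted): 302, 1103, 3033, 3874, 6223, 6926.
Linear molecule, 6 cuts → 7 fragments:
  302 − 0 = 302 bp
  1103 − 302 = 801 bp
  3033 − 1103 = 1930 bp
  3874 − 3033 = 841 bp
  6223 − 3874 = 2349 bp
  6926 − 6223 = 703 bp
  7101 − 6926 = 175 bp
Sorted largest to smallest: 2349, 1930, 841, 801, 703, 302, 175 bp.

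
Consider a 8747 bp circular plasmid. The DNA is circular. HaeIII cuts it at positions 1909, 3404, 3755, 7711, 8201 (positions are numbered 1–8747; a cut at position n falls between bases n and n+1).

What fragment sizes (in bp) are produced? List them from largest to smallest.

3956, 2455, 1495, 490, 351 bp

Circular molecule, 5 cuts → 5 fragments:
  3404 − 1909 = 1495 bp
  3755 − 3404 = 351 bp
  7711 − 3755 = 3956 bp
  8201 − 7711 = 490 bp
  wrap: 8747 − 8201 + 1909 = 2455 bp
Sorted largest to smallest: 3956, 2455, 1495, 490, 351 bp.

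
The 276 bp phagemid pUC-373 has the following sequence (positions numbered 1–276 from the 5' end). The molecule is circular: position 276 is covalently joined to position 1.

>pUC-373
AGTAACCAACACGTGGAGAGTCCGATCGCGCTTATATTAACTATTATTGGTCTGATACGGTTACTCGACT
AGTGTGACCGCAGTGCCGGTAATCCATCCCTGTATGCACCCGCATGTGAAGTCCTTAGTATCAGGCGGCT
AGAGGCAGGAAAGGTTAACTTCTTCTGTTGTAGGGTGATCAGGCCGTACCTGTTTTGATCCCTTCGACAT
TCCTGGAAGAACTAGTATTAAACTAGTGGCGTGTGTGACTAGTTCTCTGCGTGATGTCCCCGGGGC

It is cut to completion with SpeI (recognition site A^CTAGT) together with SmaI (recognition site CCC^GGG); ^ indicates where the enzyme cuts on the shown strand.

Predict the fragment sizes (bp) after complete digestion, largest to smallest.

153, 73, 23, 16, 11 bp

SpeI sites (ACTAGT) start at positions 68, 221, 232, 248.
SpeI cuts after the first base of each site, so after positions 68, 221, 232, 248.
The SmaI site (CCCGGG) starts at position 269.
SmaI cuts after base 3 of each site, so after position 271.
Combined cut positions: 68, 221, 232, 248, 271.
Circular molecule, 5 cuts → 5 fragments:
  69–221 → 153 bp
  222–232 → 11 bp
  233–248 → 16 bp
  249–271 → 23 bp
  272–276 then 1–68 → 5 + 68 = 73 bp
Sorted largest to smallest: 153, 73, 23, 16, 11 bp.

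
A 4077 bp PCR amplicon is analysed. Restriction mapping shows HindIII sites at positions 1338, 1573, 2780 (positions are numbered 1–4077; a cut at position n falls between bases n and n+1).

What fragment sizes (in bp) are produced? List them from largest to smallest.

Linear molecule, 3 cuts → 4 fragments:
  1338 − 0 = 1338 bp
  1573 − 1338 = 235 bp
  2780 − 1573 = 1207 bp
  4077 − 2780 = 1297 bp
Sorted largest to smallest: 1338, 1297, 1207, 235 bp.

1338, 1297, 1207, 235 bp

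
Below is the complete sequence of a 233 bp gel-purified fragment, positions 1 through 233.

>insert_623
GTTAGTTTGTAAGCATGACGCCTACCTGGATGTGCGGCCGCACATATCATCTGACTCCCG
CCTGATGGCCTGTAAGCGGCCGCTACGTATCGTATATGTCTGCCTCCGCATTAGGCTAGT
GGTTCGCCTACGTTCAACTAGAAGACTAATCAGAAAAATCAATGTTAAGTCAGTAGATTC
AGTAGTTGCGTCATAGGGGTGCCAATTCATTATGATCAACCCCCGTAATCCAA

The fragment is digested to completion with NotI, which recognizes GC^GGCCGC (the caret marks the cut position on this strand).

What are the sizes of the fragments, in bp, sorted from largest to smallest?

156, 42, 35 bp

NotI sites (GCGGCCGC) start at positions 34, 76.
NotI cuts after base 2 of each site, so after positions 35, 77.
Linear molecule, 2 cuts → 3 fragments:
  1–35 → 35 bp
  36–77 → 42 bp
  78–233 → 156 bp
Sorted largest to smallest: 156, 42, 35 bp.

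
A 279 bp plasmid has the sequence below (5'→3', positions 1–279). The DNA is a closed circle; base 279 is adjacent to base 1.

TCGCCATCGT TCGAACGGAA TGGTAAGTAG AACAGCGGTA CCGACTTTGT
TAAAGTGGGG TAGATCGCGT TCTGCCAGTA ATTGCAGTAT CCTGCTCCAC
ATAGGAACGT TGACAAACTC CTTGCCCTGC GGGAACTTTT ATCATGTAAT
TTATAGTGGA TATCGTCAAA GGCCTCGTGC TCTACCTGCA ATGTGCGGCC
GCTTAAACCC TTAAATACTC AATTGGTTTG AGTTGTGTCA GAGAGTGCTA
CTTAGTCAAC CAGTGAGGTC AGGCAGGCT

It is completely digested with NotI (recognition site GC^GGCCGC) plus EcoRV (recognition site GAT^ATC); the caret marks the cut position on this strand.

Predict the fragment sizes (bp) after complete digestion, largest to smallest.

The NotI site (GCGGCCGC) starts at position 195.
NotI cuts after base 2 of each site, so after position 196.
The EcoRV site (GATATC) starts at position 159.
EcoRV cuts after base 3 of each site, so after position 161.
Combined cut positions: 161, 196.
Circular molecule, 2 cuts → 2 fragments:
  162–196 → 35 bp
  197–279 then 1–161 → 83 + 161 = 244 bp
Sorted largest to smallest: 244, 35 bp.

244, 35 bp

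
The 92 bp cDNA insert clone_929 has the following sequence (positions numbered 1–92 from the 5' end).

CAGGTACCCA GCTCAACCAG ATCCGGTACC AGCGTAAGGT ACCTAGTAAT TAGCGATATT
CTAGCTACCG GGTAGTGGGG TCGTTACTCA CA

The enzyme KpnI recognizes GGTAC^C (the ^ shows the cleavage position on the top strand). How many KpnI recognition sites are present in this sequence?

3

GGTACC occurs starting at positions 3, 25, 38.
KpnI cuts at 3 sites.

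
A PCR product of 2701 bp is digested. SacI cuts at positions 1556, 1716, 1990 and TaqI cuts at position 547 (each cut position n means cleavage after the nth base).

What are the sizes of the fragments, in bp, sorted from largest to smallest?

1009, 711, 547, 274, 160 bp

Combined cut positions (sorted): 547, 1556, 1716, 1990.
Linear molecule, 4 cuts → 5 fragments:
  547 − 0 = 547 bp
  1556 − 547 = 1009 bp
  1716 − 1556 = 160 bp
  1990 − 1716 = 274 bp
  2701 − 1990 = 711 bp
Sorted largest to smallest: 1009, 711, 547, 274, 160 bp.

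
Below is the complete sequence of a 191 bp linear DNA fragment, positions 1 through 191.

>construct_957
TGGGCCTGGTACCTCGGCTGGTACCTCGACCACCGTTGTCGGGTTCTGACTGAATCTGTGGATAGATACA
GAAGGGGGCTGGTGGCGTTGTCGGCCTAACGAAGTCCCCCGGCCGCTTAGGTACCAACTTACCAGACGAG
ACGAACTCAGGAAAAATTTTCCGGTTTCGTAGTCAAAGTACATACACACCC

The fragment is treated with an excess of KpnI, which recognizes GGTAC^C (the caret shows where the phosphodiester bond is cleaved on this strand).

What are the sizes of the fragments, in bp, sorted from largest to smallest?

100, 67, 12, 12 bp

KpnI sites (GGTACC) start at positions 8, 20, 120.
KpnI cuts after base 5 of each site (before the last base), so after positions 12, 24, 124.
Linear molecule, 3 cuts → 4 fragments:
  1–12 → 12 bp
  13–24 → 12 bp
  25–124 → 100 bp
  125–191 → 67 bp
Sorted largest to smallest: 100, 67, 12, 12 bp.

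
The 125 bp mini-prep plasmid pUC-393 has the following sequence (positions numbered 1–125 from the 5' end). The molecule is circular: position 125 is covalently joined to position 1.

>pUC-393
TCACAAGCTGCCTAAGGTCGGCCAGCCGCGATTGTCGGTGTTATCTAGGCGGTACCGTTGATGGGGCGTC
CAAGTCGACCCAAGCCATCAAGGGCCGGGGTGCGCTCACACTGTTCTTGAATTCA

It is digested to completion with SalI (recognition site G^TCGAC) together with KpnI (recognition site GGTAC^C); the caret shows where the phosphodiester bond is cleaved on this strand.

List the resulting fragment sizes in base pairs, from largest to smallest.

106, 19 bp

The SalI site (GTCGAC) starts at position 74.
SalI cuts after the first base of each site, so after position 74.
The KpnI site (GGTACC) starts at position 51.
KpnI cuts after base 5 of each site (before the last base), so after position 55.
Combined cut positions: 55, 74.
Circular molecule, 2 cuts → 2 fragments:
  56–74 → 19 bp
  75–125 then 1–55 → 51 + 55 = 106 bp
Sorted largest to smallest: 106, 19 bp.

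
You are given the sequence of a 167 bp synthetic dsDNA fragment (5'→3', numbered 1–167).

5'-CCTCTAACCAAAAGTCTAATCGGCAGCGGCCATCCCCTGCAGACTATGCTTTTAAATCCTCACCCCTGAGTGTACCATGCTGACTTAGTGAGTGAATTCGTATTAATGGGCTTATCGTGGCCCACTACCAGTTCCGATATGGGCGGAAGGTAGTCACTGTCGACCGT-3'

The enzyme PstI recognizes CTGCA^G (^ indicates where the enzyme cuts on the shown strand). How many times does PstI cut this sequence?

CTGCAG occurs starting at position 37.
PstI cuts at 1 site.

1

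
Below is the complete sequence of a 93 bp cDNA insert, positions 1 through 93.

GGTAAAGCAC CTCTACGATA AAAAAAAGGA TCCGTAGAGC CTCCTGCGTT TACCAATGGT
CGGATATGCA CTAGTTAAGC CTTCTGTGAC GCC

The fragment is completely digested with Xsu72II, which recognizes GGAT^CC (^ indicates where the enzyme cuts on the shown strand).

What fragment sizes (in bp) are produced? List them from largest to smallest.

The Xsu72II site (GGATCC) starts at position 28.
Xsu72II cuts after base 4 of each site, so after position 31.
Linear molecule, 1 cut → 2 fragments:
  1–31 → 31 bp
  32–93 → 62 bp
Sorted largest to smallest: 62, 31 bp.

62, 31 bp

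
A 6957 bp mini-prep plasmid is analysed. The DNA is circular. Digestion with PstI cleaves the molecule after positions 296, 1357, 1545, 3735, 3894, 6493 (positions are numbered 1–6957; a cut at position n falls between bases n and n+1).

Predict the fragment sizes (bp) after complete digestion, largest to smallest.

Circular molecule, 6 cuts → 6 fragments:
  1357 − 296 = 1061 bp
  1545 − 1357 = 188 bp
  3735 − 1545 = 2190 bp
  3894 − 3735 = 159 bp
  6493 − 3894 = 2599 bp
  wrap: 6957 − 6493 + 296 = 760 bp
Sorted largest to smallest: 2599, 2190, 1061, 760, 188, 159 bp.

2599, 2190, 1061, 760, 188, 159 bp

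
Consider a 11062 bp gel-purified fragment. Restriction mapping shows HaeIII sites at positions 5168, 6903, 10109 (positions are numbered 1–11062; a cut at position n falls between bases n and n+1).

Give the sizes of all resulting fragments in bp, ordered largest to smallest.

5168, 3206, 1735, 953 bp

Linear molecule, 3 cuts → 4 fragments:
  5168 − 0 = 5168 bp
  6903 − 5168 = 1735 bp
  10109 − 6903 = 3206 bp
  11062 − 10109 = 953 bp
Sorted largest to smallest: 5168, 3206, 1735, 953 bp.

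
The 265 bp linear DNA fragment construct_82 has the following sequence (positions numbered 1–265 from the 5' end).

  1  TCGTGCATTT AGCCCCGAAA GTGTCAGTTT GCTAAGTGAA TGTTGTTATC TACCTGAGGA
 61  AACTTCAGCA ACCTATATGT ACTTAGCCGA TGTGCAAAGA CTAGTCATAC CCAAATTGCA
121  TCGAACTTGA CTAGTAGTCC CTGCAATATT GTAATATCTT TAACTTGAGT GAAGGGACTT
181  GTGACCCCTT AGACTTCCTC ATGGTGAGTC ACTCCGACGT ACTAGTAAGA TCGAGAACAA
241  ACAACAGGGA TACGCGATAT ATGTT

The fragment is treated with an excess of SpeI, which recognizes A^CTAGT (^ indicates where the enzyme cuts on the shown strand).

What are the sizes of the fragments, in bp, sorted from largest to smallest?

100, 91, 44, 30 bp

SpeI sites (ACTAGT) start at positions 100, 130, 221.
SpeI cuts after the first base of each site, so after positions 100, 130, 221.
Linear molecule, 3 cuts → 4 fragments:
  1–100 → 100 bp
  101–130 → 30 bp
  131–221 → 91 bp
  222–265 → 44 bp
Sorted largest to smallest: 100, 91, 44, 30 bp.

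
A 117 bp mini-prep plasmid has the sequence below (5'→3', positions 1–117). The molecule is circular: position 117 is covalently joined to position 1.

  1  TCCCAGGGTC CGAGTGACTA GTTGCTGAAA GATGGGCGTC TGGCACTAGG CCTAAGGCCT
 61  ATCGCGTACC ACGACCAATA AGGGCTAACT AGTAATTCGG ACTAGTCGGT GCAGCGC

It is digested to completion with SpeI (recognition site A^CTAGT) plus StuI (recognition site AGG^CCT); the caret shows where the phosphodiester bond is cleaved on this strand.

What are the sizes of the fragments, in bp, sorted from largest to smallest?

SpeI sites (ACTAGT) start at positions 17, 88, 101.
SpeI cuts after the first base of each site, so after positions 17, 88, 101.
StuI sites (AGGCCT) start at positions 48, 55.
StuI cuts after base 3 of each site, so after positions 50, 57.
Combined cut positions: 17, 50, 57, 88, 101.
Circular molecule, 5 cuts → 5 fragments:
  18–50 → 33 bp
  51–57 → 7 bp
  58–88 → 31 bp
  89–101 → 13 bp
  102–117 then 1–17 → 16 + 17 = 33 bp
Sorted largest to smallest: 33, 33, 31, 13, 7 bp.

33, 33, 31, 13, 7 bp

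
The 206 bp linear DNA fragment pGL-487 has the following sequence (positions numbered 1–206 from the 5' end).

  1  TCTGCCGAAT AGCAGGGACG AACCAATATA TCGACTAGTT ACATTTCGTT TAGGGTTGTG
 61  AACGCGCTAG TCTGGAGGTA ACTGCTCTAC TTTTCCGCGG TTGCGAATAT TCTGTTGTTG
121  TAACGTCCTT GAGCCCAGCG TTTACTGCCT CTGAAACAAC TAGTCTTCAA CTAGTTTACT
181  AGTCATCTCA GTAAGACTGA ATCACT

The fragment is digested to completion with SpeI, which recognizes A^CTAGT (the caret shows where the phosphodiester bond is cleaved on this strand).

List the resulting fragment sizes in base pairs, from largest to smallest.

SpeI sites (ACTAGT) start at positions 34, 159, 170, 178.
SpeI cuts after the first base of each site, so after positions 34, 159, 170, 178.
Linear molecule, 4 cuts → 5 fragments:
  1–34 → 34 bp
  35–159 → 125 bp
  160–170 → 11 bp
  171–178 → 8 bp
  179–206 → 28 bp
Sorted largest to smallest: 125, 34, 28, 11, 8 bp.

125, 34, 28, 11, 8 bp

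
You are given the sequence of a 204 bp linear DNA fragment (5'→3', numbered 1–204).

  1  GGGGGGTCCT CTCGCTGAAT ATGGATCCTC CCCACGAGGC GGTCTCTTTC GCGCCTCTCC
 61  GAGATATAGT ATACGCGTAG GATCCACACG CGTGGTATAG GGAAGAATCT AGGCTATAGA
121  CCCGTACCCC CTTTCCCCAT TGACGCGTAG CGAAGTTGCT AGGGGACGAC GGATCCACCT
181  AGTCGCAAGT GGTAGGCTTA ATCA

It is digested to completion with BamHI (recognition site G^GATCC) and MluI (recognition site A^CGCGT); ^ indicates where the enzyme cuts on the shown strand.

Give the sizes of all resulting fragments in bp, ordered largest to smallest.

55, 50, 33, 28, 23, 8, 7 bp

BamHI sites (GGATCC) start at positions 23, 80, 171.
BamHI cuts after the first base of each site, so after positions 23, 80, 171.
MluI sites (ACGCGT) start at positions 73, 88, 143.
MluI cuts after the first base of each site, so after positions 73, 88, 143.
Combined cut positions: 23, 73, 80, 88, 143, 171.
Linear molecule, 6 cuts → 7 fragments:
  1–23 → 23 bp
  24–73 → 50 bp
  74–80 → 7 bp
  81–88 → 8 bp
  89–143 → 55 bp
  144–171 → 28 bp
  172–204 → 33 bp
Sorted largest to smallest: 55, 50, 33, 28, 23, 8, 7 bp.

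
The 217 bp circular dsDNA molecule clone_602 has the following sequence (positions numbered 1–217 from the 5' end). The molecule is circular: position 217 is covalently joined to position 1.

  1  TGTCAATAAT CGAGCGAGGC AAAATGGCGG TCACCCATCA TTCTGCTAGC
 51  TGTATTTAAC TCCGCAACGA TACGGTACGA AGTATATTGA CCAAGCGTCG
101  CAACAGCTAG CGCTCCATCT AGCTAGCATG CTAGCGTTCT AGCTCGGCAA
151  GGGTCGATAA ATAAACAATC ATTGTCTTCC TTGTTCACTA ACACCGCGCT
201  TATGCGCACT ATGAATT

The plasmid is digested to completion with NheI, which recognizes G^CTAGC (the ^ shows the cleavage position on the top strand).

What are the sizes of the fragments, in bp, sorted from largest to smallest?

132, 61, 16, 8 bp

NheI sites (GCTAGC) start at positions 45, 106, 122, 130.
NheI cuts after the first base of each site, so after positions 45, 106, 122, 130.
Circular molecule, 4 cuts → 4 fragments:
  46–106 → 61 bp
  107–122 → 16 bp
  123–130 → 8 bp
  131–217 then 1–45 → 87 + 45 = 132 bp
Sorted largest to smallest: 132, 61, 16, 8 bp.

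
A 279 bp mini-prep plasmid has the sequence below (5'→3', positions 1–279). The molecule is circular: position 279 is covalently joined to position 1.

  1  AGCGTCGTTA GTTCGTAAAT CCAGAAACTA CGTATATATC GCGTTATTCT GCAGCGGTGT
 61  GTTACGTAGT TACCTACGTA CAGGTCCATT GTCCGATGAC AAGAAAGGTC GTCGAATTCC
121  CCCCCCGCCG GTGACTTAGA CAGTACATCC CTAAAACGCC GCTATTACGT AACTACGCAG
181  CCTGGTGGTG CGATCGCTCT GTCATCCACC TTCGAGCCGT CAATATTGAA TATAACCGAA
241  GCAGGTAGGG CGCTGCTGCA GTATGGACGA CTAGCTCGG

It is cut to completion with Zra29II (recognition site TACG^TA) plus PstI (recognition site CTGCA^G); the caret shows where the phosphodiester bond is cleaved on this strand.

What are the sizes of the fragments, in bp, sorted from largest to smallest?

91, 91, 51, 21, 13, 12 bp

Zra29II sites (TACGTA) start at positions 29, 63, 75, 166.
Zra29II cuts after base 4 of each site, so after positions 32, 66, 78, 169.
PstI sites (CTGCAG) start at positions 49, 256.
PstI cuts after base 5 of each site (before the last base), so after positions 53, 260.
Combined cut positions: 32, 53, 66, 78, 169, 260.
Circular molecule, 6 cuts → 6 fragments:
  33–53 → 21 bp
  54–66 → 13 bp
  67–78 → 12 bp
  79–169 → 91 bp
  170–260 → 91 bp
  261–279 then 1–32 → 19 + 32 = 51 bp
Sorted largest to smallest: 91, 91, 51, 21, 13, 12 bp.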